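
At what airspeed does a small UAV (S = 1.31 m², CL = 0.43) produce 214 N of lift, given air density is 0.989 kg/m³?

L = ½ρv²S·CL ⇒ v = √(2L/(ρ·S·CL))
v = √(2 × 214 / (0.989 × 1.31 × 0.43)) = √768.3 = 27.7 m/s

v = 27.7 m/s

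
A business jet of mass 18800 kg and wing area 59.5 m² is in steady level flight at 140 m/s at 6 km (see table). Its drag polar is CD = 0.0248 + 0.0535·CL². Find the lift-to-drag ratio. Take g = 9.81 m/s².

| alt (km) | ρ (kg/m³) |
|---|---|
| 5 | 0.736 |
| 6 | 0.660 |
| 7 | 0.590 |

At 6 km, from the table: ρ = 0.660 kg/m³.
Level flight ⇒ L = W = m·g = 18800 × 9.81 = 1.8443×10^5 N.
q = ½ρv² = ½ × 0.66 × 140² = 6468 Pa.
CL = W/(q·S) = 1.8443×10^5 / (6468 × 59.5) = 0.4792.
CD = 0.0248 + 0.0535 × 0.4792² = 0.03709.
L/D = CL/CD = 0.4792 / 0.03709 = 12.9

L/D = 12.9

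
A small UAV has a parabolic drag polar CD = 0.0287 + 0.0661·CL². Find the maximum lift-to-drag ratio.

For CD = CD0 + K·CL², (L/D)max occurs at CL* = √(CD0/K) and equals 1/(2√(K·CD0)).
(L/D)max = 1/(2√(0.0661 × 0.0287)) = 1/(2 × 0.04356) = 11.5

(L/D)max = 11.5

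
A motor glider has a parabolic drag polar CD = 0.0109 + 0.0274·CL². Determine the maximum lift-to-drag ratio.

(L/D)max = 28.9

For CD = CD0 + K·CL², (L/D)max occurs at CL* = √(CD0/K) and equals 1/(2√(K·CD0)).
(L/D)max = 1/(2√(0.0274 × 0.0109)) = 1/(2 × 0.01728) = 28.9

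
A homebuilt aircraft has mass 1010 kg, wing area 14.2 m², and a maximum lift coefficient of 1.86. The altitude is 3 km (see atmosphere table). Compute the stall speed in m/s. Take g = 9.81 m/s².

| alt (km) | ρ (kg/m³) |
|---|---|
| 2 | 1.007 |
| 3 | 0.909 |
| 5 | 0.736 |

At 3 km, from the table: ρ = 0.909 kg/m³.
Stall occurs when L = W at CL,max. W = mg = 1010 × 9.81 = 9908 N.
V_stall = √(2W/(ρ·S·CL,max)) = √(2 × 9908 / (0.909 × 14.2 × 1.86))
V_stall = √825.4 = 28.7 m/s

V_stall = 28.7 m/s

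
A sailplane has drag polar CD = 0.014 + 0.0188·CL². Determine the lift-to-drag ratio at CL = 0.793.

CD = 0.014 + 0.0188 × 0.793² = 0.02582
L/D = CL/CD = 0.793 / 0.02582 = 30.7

L/D = 30.7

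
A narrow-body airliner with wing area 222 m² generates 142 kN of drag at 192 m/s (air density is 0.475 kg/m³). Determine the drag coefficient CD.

From D = ½ρv²S·CD, rearranging gives CD = 2D/(ρv²S).
CD = 2 × 1.42×10^5 / (0.475 × 192² × 222) = 0.0731

CD = 0.0731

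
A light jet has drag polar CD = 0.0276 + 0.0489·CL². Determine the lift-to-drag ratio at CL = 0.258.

CD = 0.0276 + 0.0489 × 0.258² = 0.03085
L/D = CL/CD = 0.258 / 0.03085 = 8.36

L/D = 8.36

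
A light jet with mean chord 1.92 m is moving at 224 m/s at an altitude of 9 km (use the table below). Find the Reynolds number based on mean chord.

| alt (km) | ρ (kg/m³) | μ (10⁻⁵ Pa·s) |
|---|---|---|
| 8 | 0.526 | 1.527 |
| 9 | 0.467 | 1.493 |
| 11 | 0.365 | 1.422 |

Re = 1.35×10^7

At 9 km, from the table: ρ = 0.467 kg/m³, μ = 1.493×10⁻⁵ Pa·s.
Re = ρ·v·c/μ = 0.467 × 224 × 1.92 / (1.493×10⁻⁵) = 1.35×10^7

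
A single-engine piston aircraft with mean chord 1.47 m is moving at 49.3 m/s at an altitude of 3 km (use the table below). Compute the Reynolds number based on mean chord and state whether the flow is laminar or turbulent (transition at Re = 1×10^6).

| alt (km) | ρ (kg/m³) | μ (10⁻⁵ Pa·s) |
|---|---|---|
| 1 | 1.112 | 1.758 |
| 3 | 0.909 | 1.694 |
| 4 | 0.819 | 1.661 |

At 3 km, from the table: ρ = 0.909 kg/m³, μ = 1.694×10⁻⁵ Pa·s.
Re = ρ·v·c/μ = 0.909 × 49.3 × 1.47 / (1.694×10⁻⁵) = 3.89×10^6
Since 3.89×10^6 > 1×10^6, the flow is turbulent.

Re = 3.89×10^6 (turbulent)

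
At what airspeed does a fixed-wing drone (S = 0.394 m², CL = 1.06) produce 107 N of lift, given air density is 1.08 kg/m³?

v = 21.8 m/s

L = ½ρv²S·CL ⇒ v = √(2L/(ρ·S·CL))
v = √(2 × 107 / (1.08 × 0.394 × 1.06)) = √474.4 = 21.8 m/s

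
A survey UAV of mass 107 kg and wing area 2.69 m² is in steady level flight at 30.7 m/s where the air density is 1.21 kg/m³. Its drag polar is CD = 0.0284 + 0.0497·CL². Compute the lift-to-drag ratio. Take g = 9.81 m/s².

L/D = 13.2

Weight W = mg = 107 × 9.81 = 1049.7 N; in level flight L = W.
Dynamic pressure q = 0.5 × 1.21 × 30.7² = 570.2 Pa.
CL = W/(q·S) = 1049.7 / (570.2 × 2.69) = 0.6843.
CD = 0.0284 + 0.0497 × 0.6843² = 0.05168.
L/D = CL/CD = 0.6843 / 0.05168 = 13.2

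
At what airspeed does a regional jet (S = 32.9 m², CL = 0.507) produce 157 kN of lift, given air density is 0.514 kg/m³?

v = 191 m/s

L = ½ρv²S·CL ⇒ v = √(2L/(ρ·S·CL))
v = √(2 × 1.57×10^5 / (0.514 × 32.9 × 0.507)) = √36620 = 191 m/s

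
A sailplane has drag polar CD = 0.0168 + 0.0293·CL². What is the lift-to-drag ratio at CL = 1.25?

CD = 0.0168 + 0.0293 × 1.25² = 0.06258
L/D = CL/CD = 1.25 / 0.06258 = 20

L/D = 20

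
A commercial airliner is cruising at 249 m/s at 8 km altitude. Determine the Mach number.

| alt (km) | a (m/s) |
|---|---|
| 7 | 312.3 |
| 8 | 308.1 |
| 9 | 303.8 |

M = 0.808

At 8 km, from the table: a = 308.1 m/s.
M = v/a = 249 / 308.1 = 0.808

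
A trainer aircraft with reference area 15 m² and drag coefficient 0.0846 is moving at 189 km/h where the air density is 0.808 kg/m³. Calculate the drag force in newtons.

Convert speed: v = 189 km/h ÷ 3.6 = 52.5 m/s.
D = ½ρv²S·CD = ½ × 0.808 × 52.5² × 15 × 0.0846 = 1410 N

D = 1410 N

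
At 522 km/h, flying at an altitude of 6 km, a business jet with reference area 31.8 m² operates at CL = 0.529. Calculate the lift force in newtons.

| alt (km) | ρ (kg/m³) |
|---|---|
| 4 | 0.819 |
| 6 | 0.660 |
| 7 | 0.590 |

At 6 km, from the table: ρ = 0.660 kg/m³.
Convert speed: v = 522 km/h ÷ 3.6 = 145 m/s.
Dynamic pressure q = ½ρv² = ½ × 0.66 × 145² = 6938 Pa.
L = q·S·CL = 6938 × 31.8 × 0.529 = 1.17×10^5 N ≈ 117 kN

L = 1.17×10^5 N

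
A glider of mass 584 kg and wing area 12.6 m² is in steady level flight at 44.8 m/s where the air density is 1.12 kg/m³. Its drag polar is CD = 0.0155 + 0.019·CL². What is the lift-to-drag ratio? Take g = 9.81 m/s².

Level flight ⇒ L = W = m·g = 584 × 9.81 = 5729 N.
Dynamic pressure q = 0.5 × 1.12 × 44.8² = 1124 Pa.
CL = W/(q·S) = 5729 / (1124 × 12.6) = 0.4045.
CD = 0.0155 + 0.019 × 0.4045² = 0.01861.
L/D = CL/CD = 0.4045 / 0.01861 = 21.7

L/D = 21.7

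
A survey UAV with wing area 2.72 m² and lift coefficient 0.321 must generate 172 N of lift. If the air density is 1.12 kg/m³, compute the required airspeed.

L = ½ρv²S·CL ⇒ v = √(2L/(ρ·S·CL))
v = √(2 × 172 / (1.12 × 2.72 × 0.321)) = √351.8 = 18.8 m/s

v = 18.8 m/s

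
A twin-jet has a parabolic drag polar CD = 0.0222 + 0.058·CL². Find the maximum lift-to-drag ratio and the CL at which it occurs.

(L/D)max = 13.9, at CL = 0.619

For CD = CD0 + K·CL², (L/D)max occurs at CL* = √(CD0/K) and equals 1/(2√(K·CD0)).
(L/D)max = 1/(2√(0.058 × 0.0222)) = 1/(2 × 0.03588) = 13.9
CL* = √(0.0222/0.058) = 0.619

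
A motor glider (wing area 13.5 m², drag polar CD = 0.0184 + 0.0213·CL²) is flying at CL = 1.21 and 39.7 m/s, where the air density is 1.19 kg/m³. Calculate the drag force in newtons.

CD = 0.0184 + 0.0213 × 1.21² = 0.04959
D = ½ρv²S·CD = ½ × 1.19 × 39.7² × 13.5 × 0.04959 = 628 N

D = 628 N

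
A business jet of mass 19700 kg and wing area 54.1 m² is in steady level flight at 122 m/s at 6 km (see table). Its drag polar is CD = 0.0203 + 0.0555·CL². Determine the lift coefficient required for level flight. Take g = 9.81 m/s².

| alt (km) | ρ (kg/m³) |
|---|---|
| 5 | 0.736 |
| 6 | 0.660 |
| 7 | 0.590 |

CL = 0.727

At 6 km, from the table: ρ = 0.660 kg/m³.
Level flight ⇒ L = W = m·g = 19700 × 9.81 = 1.9326×10^5 N.
q = ½ρv² = ½ × 0.66 × 122² = 4912 Pa.
CL = 2W/(ρv²S) = 2×1.9326×10^5/(0.66×122²×54.1) = 0.7273.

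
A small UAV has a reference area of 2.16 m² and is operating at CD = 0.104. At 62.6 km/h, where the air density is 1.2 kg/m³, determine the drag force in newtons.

Convert speed: v = 62.6 km/h ÷ 3.6 = 17.39 m/s.
D = ½ρv²S·CD = ½ × 1.2 × 17.39² × 2.16 × 0.104 = 40.8 N

D = 40.8 N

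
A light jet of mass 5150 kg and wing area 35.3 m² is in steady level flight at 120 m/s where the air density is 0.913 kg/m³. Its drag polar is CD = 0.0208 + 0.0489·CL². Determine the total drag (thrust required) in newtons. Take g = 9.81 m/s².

Weight W = mg = 5150 × 9.81 = 50522 N; in level flight L = W.
Dynamic pressure q = 0.5 × 0.913 × 120² = 6574 Pa.
CL = 2W/(ρv²S) = 2×50522/(0.913×120²×35.3) = 0.2177.
CD = 0.0208 + 0.0489 × 0.2177² = 0.02312.
D = q·S·CD = 6574 × 35.3 × 0.02312 = 5364 N

D = 5360 N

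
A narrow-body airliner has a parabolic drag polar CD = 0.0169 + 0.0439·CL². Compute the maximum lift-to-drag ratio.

(L/D)max = 18.4

For CD = CD0 + K·CL², (L/D)max occurs at CL* = √(CD0/K) and equals 1/(2√(K·CD0)).
(L/D)max = 1/(2√(0.0439 × 0.0169)) = 1/(2 × 0.02724) = 18.4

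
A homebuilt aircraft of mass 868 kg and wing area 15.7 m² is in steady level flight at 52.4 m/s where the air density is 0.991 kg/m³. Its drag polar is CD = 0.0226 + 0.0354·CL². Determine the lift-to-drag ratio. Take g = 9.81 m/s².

Level flight ⇒ L = W = m·g = 868 × 9.81 = 8515.1 N.
q = ½ρv² = ½ × 0.991 × 52.4² = 1361 Pa.
CL = 2W/(ρv²S) = 2×8515.1/(0.991×52.4²×15.7) = 0.3986.
CD = 0.0226 + 0.0354 × 0.3986² = 0.02823.
L/D = CL/CD = 0.3986 / 0.02823 = 14.1

L/D = 14.1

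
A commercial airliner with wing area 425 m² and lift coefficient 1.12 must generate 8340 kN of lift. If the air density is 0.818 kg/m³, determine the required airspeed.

v = 207 m/s

L = ½ρv²S·CL ⇒ v = √(2L/(ρ·S·CL))
v = √(2 × 8.34×10^6 / (0.818 × 425 × 1.12)) = √42840 = 207 m/s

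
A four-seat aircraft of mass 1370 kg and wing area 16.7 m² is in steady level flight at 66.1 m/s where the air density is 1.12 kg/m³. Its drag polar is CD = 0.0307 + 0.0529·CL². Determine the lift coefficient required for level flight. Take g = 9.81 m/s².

CL = 0.329

Weight W = mg = 1370 × 9.81 = 13440 N; in level flight L = W.
Dynamic pressure q = 0.5 × 1.12 × 66.1² = 2447 Pa.
Required CL = L/(qS) = 13440/(2447·16.7) = 0.3289.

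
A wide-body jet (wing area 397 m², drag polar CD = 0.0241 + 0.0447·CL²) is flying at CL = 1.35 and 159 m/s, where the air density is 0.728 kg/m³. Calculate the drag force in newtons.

D = 3.86×10^5 N

CD = 0.0241 + 0.0447 × 1.35² = 0.1056
D = ½ρv²S·CD = ½ × 0.728 × 159² × 397 × 0.1056 = 3.86×10^5 N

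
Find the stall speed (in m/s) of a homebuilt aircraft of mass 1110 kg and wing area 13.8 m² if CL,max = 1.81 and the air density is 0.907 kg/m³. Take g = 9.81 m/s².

V_stall = 31 m/s

Weight W = mg = 1110 × 9.81 = 10890 N.
V_stall = √(2W/(ρ·S·CL,max)) = √(2 × 10890 / (0.907 × 13.8 × 1.81))
V_stall = √961.3 = 31 m/s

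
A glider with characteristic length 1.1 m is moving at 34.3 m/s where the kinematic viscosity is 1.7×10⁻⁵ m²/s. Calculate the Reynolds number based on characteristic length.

Re = 2.22×10^6

Re = v·c/ν = 34.3 × 1.1 / (1.7×10⁻⁵) = 2.22×10^6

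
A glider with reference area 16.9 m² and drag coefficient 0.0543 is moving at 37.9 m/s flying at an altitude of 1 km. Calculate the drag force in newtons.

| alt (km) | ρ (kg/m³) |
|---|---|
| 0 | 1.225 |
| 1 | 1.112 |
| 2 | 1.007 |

D = 733 N

At 1 km, from the table: ρ = 1.112 kg/m³.
D = ½ρv²S·CD = ½ × 1.112 × 37.9² × 16.9 × 0.0543 = 733 N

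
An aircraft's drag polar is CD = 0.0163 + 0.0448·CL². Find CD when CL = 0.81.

CD = 0.0457

CD = 0.0163 + 0.0448 × 0.81² = 0.0163 + 0.02939 = 0.0457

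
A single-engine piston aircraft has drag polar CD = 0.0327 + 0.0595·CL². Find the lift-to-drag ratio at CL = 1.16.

L/D = 10.3

CD = 0.0327 + 0.0595 × 1.16² = 0.1128
L/D = CL/CD = 1.16 / 0.1128 = 10.3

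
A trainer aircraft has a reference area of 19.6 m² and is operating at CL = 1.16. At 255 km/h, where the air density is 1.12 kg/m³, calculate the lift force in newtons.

L = 63900 N

Convert speed: v = 255 km/h ÷ 3.6 = 70.83 m/s.
L = ½ρv²S·CL = ½ × 1.12 × 70.83² × 19.6 × 1.16 = 63900 N ≈ 63.9 kN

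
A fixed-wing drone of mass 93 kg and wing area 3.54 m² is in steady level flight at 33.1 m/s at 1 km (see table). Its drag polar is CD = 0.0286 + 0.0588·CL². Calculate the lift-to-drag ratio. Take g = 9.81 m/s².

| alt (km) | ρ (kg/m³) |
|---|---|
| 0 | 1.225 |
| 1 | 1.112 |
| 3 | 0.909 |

L/D = 10.8

At 1 km, from the table: ρ = 1.112 kg/m³.
Level flight ⇒ L = W = m·g = 93 × 9.81 = 912.33 N.
q = ½ρv² = ½ × 1.112 × 33.1² = 609.2 Pa.
Required CL = L/(qS) = 912.33/(609.2·3.54) = 0.4231.
CD = 0.0286 + 0.0588 × 0.4231² = 0.03912.
L/D = CL/CD = 0.4231 / 0.03912 = 10.8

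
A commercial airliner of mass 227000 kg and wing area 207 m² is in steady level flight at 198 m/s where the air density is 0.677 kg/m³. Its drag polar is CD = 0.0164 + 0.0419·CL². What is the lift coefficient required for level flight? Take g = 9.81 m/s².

In steady level flight, lift balances weight: W = mg = 227000 × 9.81 = 2.2269×10^6 N.
q = ½ρv² = ½ × 0.677 × 198² = 13270 Pa.
CL = 2W/(ρv²S) = 2×2.2269×10^6/(0.677×198²×207) = 0.8107.

CL = 0.811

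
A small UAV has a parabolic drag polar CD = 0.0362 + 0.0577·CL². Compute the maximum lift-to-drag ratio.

For CD = CD0 + K·CL², (L/D)max occurs at CL* = √(CD0/K) and equals 1/(2√(K·CD0)).
(L/D)max = 1/(2√(0.0577 × 0.0362)) = 1/(2 × 0.0457) = 10.9

(L/D)max = 10.9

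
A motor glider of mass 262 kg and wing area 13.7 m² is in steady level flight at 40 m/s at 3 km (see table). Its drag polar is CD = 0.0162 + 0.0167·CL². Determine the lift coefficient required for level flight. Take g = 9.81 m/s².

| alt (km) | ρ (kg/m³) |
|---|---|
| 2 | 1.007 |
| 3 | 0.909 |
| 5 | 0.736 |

At 3 km, from the table: ρ = 0.909 kg/m³.
Weight W = mg = 262 × 9.81 = 2570.2 N; in level flight L = W.
Dynamic pressure q = 0.5 × 0.909 × 40² = 727.2 Pa.
Required CL = L/(qS) = 2570.2/(727.2·13.7) = 0.258.

CL = 0.258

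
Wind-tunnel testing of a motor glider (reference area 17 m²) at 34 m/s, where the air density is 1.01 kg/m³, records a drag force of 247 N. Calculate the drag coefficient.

From D = ½ρv²S·CD, rearranging gives CD = 2D/(ρv²S).
CD = 2 × 247 / (1.01 × 34² × 17) = 0.0249

CD = 0.0249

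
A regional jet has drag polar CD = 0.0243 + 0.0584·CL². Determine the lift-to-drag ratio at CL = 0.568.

CD = 0.0243 + 0.0584 × 0.568² = 0.04314
L/D = CL/CD = 0.568 / 0.04314 = 13.2

L/D = 13.2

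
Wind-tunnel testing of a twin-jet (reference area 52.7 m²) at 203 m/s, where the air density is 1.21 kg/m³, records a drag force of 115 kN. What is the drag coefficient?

From D = ½ρv²S·CD, rearranging gives CD = 2D/(ρv²S).
CD = 2 × 1.15×10^5 / (1.21 × 203² × 52.7) = 0.0875

CD = 0.0875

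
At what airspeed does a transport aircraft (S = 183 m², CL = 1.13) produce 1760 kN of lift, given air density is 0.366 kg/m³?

v = 216 m/s

L = ½ρv²S·CL ⇒ v = √(2L/(ρ·S·CL))
v = √(2 × 1.76×10^6 / (0.366 × 183 × 1.13)) = √46510 = 216 m/s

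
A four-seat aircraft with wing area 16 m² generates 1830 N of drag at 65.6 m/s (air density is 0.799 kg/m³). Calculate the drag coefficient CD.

CD = 0.0665

From D = ½ρv²S·CD, rearranging gives CD = 2D/(ρv²S).
CD = 2 × 1830 / (0.799 × 65.6² × 16) = 0.0665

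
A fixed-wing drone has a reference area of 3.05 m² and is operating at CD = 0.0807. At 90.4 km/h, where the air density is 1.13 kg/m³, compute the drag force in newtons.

D = 87.7 N

Convert speed: v = 90.4 km/h ÷ 3.6 = 25.11 m/s.
D = ½ρv²S·CD = ½ × 1.13 × 25.11² × 3.05 × 0.0807 = 87.7 N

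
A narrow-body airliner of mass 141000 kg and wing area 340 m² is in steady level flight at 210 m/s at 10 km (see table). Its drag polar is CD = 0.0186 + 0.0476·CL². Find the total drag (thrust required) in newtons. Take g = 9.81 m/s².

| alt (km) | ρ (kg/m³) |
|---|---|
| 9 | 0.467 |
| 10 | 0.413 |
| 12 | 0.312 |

At 10 km, from the table: ρ = 0.413 kg/m³.
Weight W = mg = 141000 × 9.81 = 1.3832×10^6 N; in level flight L = W.
Dynamic pressure q = 0.5 × 0.413 × 210² = 9107 Pa.
CL = 2W/(ρv²S) = 2×1.3832×10^6/(0.413×210²×340) = 0.4467.
CD = 0.0186 + 0.0476 × 0.4467² = 0.0281.
D = q·S·CD = 9107 × 340 × 0.0281 = 87000 N

D = 87000 N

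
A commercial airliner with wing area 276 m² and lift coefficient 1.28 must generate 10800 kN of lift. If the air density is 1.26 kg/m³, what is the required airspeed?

v = 220 m/s

L = ½ρv²S·CL ⇒ v = √(2L/(ρ·S·CL))
v = √(2 × 1.08×10^7 / (1.26 × 276 × 1.28)) = √48520 = 220 m/s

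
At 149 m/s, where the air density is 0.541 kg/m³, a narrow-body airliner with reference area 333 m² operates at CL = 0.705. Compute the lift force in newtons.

Dynamic pressure q = ½ρv² = ½ × 0.541 × 149² = 6005 Pa.
L = q·S·CL = 6005 × 333 × 0.705 = 1.41×10^6 N ≈ 1410 kN

L = 1.41×10^6 N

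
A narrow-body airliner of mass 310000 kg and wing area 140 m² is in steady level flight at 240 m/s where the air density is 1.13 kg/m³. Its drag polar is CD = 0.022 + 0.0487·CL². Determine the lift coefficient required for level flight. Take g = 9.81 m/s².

CL = 0.667

Weight W = mg = 310000 × 9.81 = 3.0411×10^6 N; in level flight L = W.
Dynamic pressure q = 0.5 × 1.13 × 240² = 32540 Pa.
CL = W/(q·S) = 3.0411×10^6 / (32540 × 140) = 0.6675.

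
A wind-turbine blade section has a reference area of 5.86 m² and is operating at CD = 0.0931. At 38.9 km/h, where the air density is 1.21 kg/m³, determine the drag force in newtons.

D = 38.5 N

Convert speed: v = 38.9 km/h ÷ 3.6 = 10.81 m/s.
D = ½ρv²S·CD = ½ × 1.21 × 10.81² × 5.86 × 0.0931 = 38.5 N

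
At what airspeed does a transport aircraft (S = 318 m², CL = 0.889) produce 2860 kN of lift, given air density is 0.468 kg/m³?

v = 208 m/s

L = ½ρv²S·CL ⇒ v = √(2L/(ρ·S·CL))
v = √(2 × 2.86×10^6 / (0.468 × 318 × 0.889)) = √43230 = 208 m/s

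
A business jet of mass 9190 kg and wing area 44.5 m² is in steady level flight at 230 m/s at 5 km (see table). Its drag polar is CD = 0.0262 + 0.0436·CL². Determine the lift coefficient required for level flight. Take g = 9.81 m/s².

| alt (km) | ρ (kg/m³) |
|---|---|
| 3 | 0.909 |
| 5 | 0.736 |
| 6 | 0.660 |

CL = 0.104

At 5 km, from the table: ρ = 0.736 kg/m³.
In steady level flight, lift balances weight: W = mg = 9190 × 9.81 = 90154 N.
Dynamic pressure q = 0.5 × 0.736 × 230² = 19470 Pa.
CL = 2W/(ρv²S) = 2×90154/(0.736×230²×44.5) = 0.1041.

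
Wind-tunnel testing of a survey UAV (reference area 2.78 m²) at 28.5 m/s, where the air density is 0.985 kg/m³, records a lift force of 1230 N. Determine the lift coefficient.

From L = ½ρv²S·CL, rearranging gives CL = 2L/(ρv²S).
CL = 2 × 1230 / (0.985 × 28.5² × 2.78) = 1.11

CL = 1.11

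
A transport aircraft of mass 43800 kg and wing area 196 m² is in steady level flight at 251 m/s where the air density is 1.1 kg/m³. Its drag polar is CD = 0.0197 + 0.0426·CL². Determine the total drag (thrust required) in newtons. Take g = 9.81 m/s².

D = 1.35×10^5 N

Weight W = mg = 43800 × 9.81 = 4.2968×10^5 N; in level flight L = W.
q = ½ρv² = ½ × 1.1 × 251² = 34650 Pa.
CL = 2W/(ρv²S) = 2×4.2968×10^5/(1.1×251²×196) = 0.06327.
CD = 0.0197 + 0.0426 × 0.06327² = 0.01987.
D = q·S·CD = 34650 × 196 × 0.01987 = 1.35×10^5 N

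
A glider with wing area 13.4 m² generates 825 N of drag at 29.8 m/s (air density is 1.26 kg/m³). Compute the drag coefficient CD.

From D = ½ρv²S·CD, rearranging gives CD = 2D/(ρv²S).
CD = 2 × 825 / (1.26 × 29.8² × 13.4) = 0.11

CD = 0.11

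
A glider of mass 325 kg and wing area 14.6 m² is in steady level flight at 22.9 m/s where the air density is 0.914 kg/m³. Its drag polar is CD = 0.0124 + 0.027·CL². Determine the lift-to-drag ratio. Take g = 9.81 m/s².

In steady level flight, lift balances weight: W = mg = 325 × 9.81 = 3188.2 N.
Dynamic pressure q = 0.5 × 0.914 × 22.9² = 239.7 Pa.
Required CL = L/(qS) = 3188.2/(239.7·14.6) = 0.9112.
CD = 0.0124 + 0.027 × 0.9112² = 0.03482.
L/D = CL/CD = 0.9112 / 0.03482 = 26.2

L/D = 26.2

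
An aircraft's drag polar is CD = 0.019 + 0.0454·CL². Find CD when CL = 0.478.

CD = 0.0294

CD = 0.019 + 0.0454 × 0.478² = 0.019 + 0.01037 = 0.0294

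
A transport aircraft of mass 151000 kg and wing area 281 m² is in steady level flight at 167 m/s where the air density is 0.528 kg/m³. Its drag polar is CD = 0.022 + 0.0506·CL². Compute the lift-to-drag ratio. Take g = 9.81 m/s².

L/D = 14.9

Level flight ⇒ L = W = m·g = 151000 × 9.81 = 1.4813×10^6 N.
q = ½ρv² = ½ × 0.528 × 167² = 7363 Pa.
CL = 2W/(ρv²S) = 2×1.4813×10^6/(0.528×167²×281) = 0.716.
CD = 0.022 + 0.0506 × 0.716² = 0.04794.
L/D = CL/CD = 0.716 / 0.04794 = 14.9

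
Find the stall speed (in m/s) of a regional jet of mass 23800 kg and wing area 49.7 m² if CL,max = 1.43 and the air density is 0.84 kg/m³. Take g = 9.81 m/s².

V_stall = 88.4 m/s

Stall occurs when L = W at CL,max. W = mg = 23800 × 9.81 = 2.335×10^5 N.
From L = ½ρV²S·CL,max = W: V_stall = √(2W/(ρSCL,max)) = √(2·2.335×10^5/(0.84·49.7·1.43))
V_stall = √7822 = 88.4 m/s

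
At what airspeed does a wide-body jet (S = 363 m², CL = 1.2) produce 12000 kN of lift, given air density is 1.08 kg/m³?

L = ½ρv²S·CL ⇒ v = √(2L/(ρ·S·CL))
v = √(2 × 1.2×10^7 / (1.08 × 363 × 1.2)) = √51020 = 226 m/s

v = 226 m/s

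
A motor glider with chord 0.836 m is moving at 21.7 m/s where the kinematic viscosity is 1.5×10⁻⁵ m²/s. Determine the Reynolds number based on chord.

Re = 1.21×10^6

Re = v·c/ν = 21.7 × 0.836 / (1.5×10⁻⁵) = 1.21×10^6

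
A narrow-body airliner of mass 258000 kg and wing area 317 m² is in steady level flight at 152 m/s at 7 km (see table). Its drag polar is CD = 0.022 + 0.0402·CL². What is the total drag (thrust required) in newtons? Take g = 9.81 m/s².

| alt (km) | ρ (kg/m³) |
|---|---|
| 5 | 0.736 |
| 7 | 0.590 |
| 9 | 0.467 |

At 7 km, from the table: ρ = 0.590 kg/m³.
Level flight ⇒ L = W = m·g = 258000 × 9.81 = 2.531×10^6 N.
q = ½ρv² = ½ × 0.59 × 152² = 6816 Pa.
CL = W/(q·S) = 2.531×10^6 / (6816 × 317) = 1.171.
CD = 0.022 + 0.0402 × 1.171² = 0.07717.
D = q·S·CD = 6816 × 317 × 0.07717 = 1.667×10^5 N

D = 1.67×10^5 N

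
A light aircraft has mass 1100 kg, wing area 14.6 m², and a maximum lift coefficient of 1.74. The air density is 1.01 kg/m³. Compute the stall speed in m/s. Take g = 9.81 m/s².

At stall, lift equals weight: L = W = m·g = 1100 × 9.81 = 10790 N.
V_stall = √(2W/(ρ·S·CL,max)) = √(2 × 10790 / (1.01 × 14.6 × 1.74))
V_stall = √841.1 = 29 m/s

V_stall = 29 m/s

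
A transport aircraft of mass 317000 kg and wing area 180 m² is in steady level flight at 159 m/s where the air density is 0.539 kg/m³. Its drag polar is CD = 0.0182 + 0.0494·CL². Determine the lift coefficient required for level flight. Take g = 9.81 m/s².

In steady level flight, lift balances weight: W = mg = 317000 × 9.81 = 3.1098×10^6 N.
q = ½ρv² = ½ × 0.539 × 159² = 6813 Pa.
CL = W/(q·S) = 3.1098×10^6 / (6813 × 180) = 2.536.

CL = 2.54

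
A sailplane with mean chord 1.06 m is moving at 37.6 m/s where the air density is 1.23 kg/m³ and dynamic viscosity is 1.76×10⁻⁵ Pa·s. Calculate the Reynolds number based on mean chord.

Re = 2.79×10^6

Re = ρ·v·c/μ = 1.23 × 37.6 × 1.06 / (1.76×10⁻⁵) = 2.79×10^6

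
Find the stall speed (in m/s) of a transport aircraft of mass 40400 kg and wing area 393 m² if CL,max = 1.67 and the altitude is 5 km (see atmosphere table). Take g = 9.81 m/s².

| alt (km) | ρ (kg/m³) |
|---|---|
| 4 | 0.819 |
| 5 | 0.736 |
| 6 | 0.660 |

At 5 km, from the table: ρ = 0.736 kg/m³.
Weight W = mg = 40400 × 9.81 = 3.963×10^5 N.
V_stall = √(2W/(ρ·S·CL,max)) = √(2 × 3.963×10^5 / (0.736 × 393 × 1.67))
V_stall = √1641 = 40.5 m/s

V_stall = 40.5 m/s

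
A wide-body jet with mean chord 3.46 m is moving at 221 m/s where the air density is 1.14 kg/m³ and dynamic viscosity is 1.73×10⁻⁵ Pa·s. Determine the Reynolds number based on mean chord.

Re = ρ·v·c/μ = 1.14 × 221 × 3.46 / (1.73×10⁻⁵) = 5.04×10^7

Re = 5.04×10^7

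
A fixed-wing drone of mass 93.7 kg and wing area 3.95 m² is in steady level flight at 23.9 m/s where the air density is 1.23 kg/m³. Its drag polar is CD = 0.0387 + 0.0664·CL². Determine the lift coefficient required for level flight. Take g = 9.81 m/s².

Level flight ⇒ L = W = m·g = 93.7 × 9.81 = 919.2 N.
Dynamic pressure q = 0.5 × 1.23 × 23.9² = 351.3 Pa.
CL = 2W/(ρv²S) = 2×919.2/(1.23×23.9²×3.95) = 0.6624.

CL = 0.662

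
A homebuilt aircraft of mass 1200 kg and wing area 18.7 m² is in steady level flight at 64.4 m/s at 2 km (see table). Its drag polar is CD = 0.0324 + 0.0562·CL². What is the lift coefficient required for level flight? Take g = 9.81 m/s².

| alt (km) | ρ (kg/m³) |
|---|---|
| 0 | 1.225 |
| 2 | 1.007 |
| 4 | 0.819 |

CL = 0.301

At 2 km, from the table: ρ = 1.007 kg/m³.
In steady level flight, lift balances weight: W = mg = 1200 × 9.81 = 11772 N.
q = ½ρv² = ½ × 1.007 × 64.4² = 2088 Pa.
CL = W/(q·S) = 11772 / (2088 × 18.7) = 0.3015.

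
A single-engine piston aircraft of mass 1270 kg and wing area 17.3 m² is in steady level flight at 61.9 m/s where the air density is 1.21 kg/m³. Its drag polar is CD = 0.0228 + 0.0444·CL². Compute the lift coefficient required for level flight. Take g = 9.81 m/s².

Weight W = mg = 1270 × 9.81 = 12459 N; in level flight L = W.
Dynamic pressure q = 0.5 × 1.21 × 61.9² = 2318 Pa.
Required CL = L/(qS) = 12459/(2318·17.3) = 0.3107.

CL = 0.311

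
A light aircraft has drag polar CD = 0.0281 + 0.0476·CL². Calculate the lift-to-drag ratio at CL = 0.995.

L/D = 13.2

CD = 0.0281 + 0.0476 × 0.995² = 0.07523
L/D = CL/CD = 0.995 / 0.07523 = 13.2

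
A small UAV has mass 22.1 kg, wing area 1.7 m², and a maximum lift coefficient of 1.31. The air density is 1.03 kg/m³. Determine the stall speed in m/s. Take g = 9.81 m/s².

Weight W = mg = 22.1 × 9.81 = 216.8 N.
V_stall = √(2W/(ρ·S·CL,max)) = √(2 × 216.8 / (1.03 × 1.7 × 1.31))
V_stall = √189 = 13.7 m/s

V_stall = 13.7 m/s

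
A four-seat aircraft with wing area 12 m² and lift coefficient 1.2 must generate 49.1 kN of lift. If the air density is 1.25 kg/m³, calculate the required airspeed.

L = ½ρv²S·CL ⇒ v = √(2L/(ρ·S·CL))
v = √(2 × 49100 / (1.25 × 12 × 1.2)) = √5456 = 73.9 m/s

v = 73.9 m/s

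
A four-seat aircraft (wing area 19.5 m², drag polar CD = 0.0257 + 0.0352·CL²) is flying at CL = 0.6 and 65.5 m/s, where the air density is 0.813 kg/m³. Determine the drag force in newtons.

D = 1300 N

CD = 0.0257 + 0.0352 × 0.6² = 0.03837
D = ½ρv²S·CD = ½ × 0.813 × 65.5² × 19.5 × 0.03837 = 1300 N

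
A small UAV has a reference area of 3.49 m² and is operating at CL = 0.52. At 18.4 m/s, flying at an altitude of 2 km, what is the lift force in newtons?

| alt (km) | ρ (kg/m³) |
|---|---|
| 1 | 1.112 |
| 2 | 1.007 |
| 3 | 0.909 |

At 2 km, from the table: ρ = 1.007 kg/m³.
Dynamic pressure q = ½ρv² = ½ × 1.007 × 18.4² = 170.5 Pa.
L = q·S·CL = 170.5 × 3.49 × 0.52 = 309 N

L = 309 N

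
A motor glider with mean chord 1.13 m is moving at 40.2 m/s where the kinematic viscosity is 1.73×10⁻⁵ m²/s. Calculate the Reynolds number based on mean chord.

Re = v·c/ν = 40.2 × 1.13 / (1.73×10⁻⁵) = 2.63×10^6

Re = 2.63×10^6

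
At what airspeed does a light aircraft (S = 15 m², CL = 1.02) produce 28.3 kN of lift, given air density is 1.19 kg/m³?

v = 55.8 m/s

L = ½ρv²S·CL ⇒ v = √(2L/(ρ·S·CL))
v = √(2 × 28300 / (1.19 × 15 × 1.02)) = √3109 = 55.8 m/s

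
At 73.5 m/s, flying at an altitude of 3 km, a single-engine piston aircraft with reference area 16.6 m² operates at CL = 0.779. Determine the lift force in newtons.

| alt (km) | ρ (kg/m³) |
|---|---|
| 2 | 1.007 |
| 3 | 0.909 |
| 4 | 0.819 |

At 3 km, from the table: ρ = 0.909 kg/m³.
Dynamic pressure q = ½ρv² = ½ × 0.909 × 73.5² = 2455 Pa.
L = q·S·CL = 2455 × 16.6 × 0.779 = 31800 N ≈ 31.8 kN

L = 31800 N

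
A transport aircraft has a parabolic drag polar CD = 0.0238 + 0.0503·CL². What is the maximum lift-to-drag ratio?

For CD = CD0 + K·CL², (L/D)max occurs at CL* = √(CD0/K) and equals 1/(2√(K·CD0)).
(L/D)max = 1/(2√(0.0503 × 0.0238)) = 1/(2 × 0.0346) = 14.5

(L/D)max = 14.5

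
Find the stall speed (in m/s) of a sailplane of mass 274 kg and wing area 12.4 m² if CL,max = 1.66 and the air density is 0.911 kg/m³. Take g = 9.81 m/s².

At stall, lift equals weight: L = W = m·g = 274 × 9.81 = 2688 N.
From L = ½ρV²S·CL,max = W: V_stall = √(2W/(ρSCL,max)) = √(2·2688/(0.911·12.4·1.66))
V_stall = √286.7 = 16.9 m/s

V_stall = 16.9 m/s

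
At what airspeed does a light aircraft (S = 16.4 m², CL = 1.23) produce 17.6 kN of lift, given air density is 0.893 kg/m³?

v = 44.2 m/s

L = ½ρv²S·CL ⇒ v = √(2L/(ρ·S·CL))
v = √(2 × 17600 / (0.893 × 16.4 × 1.23)) = √1954 = 44.2 m/s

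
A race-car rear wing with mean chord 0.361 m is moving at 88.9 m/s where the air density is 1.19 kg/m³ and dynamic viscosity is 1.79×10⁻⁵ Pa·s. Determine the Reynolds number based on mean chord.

Re = ρ·v·c/μ = 1.19 × 88.9 × 0.361 / (1.79×10⁻⁵) = 2.13×10^6

Re = 2.13×10^6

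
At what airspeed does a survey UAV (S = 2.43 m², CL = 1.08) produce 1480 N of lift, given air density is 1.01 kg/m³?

v = 33.4 m/s

L = ½ρv²S·CL ⇒ v = √(2L/(ρ·S·CL))
v = √(2 × 1480 / (1.01 × 2.43 × 1.08)) = √1117 = 33.4 m/s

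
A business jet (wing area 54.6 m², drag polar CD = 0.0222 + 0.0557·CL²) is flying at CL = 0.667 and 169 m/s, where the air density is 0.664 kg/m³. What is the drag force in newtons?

CD = 0.0222 + 0.0557 × 0.667² = 0.04698
D = ½ρv²S·CD = ½ × 0.664 × 169² × 54.6 × 0.04698 = 24300 N

D = 24300 N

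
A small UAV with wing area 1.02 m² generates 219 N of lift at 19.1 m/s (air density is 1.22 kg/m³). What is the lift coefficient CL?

From L = ½ρv²S·CL, rearranging gives CL = 2L/(ρv²S).
CL = 2 × 219 / (1.22 × 19.1² × 1.02) = 0.965

CL = 0.965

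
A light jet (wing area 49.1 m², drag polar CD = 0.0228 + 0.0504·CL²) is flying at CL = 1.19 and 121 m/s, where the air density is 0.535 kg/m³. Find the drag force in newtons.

D = 18100 N

CD = 0.0228 + 0.0504 × 1.19² = 0.09417
D = ½ρv²S·CD = ½ × 0.535 × 121² × 49.1 × 0.09417 = 18100 N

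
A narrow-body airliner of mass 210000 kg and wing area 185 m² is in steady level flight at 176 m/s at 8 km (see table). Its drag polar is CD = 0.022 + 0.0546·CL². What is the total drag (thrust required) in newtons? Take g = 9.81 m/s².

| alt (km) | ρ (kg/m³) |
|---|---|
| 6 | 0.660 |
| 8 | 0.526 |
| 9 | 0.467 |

D = 1.87×10^5 N

At 8 km, from the table: ρ = 0.526 kg/m³.
In steady level flight, lift balances weight: W = mg = 210000 × 9.81 = 2.0601×10^6 N.
q = ½ρv² = ½ × 0.526 × 176² = 8147 Pa.
CL = W/(q·S) = 2.0601×10^6 / (8147 × 185) = 1.367.
CD = 0.022 + 0.0546 × 1.367² = 0.124.
D = q·S·CD = 8147 × 185 × 0.124 = 1.869×10^5 N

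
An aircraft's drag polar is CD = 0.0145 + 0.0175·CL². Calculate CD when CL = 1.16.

CD = 0.038

CD = 0.0145 + 0.0175 × 1.16² = 0.0145 + 0.02355 = 0.038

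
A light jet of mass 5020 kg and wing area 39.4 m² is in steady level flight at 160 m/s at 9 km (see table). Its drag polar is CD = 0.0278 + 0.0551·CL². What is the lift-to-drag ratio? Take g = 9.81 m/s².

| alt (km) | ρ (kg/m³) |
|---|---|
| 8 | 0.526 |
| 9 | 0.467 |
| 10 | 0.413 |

At 9 km, from the table: ρ = 0.467 kg/m³.
Weight W = mg = 5020 × 9.81 = 49246 N; in level flight L = W.
Dynamic pressure q = 0.5 × 0.467 × 160² = 5978 Pa.
CL = 2W/(ρv²S) = 2×49246/(0.467×160²×39.4) = 0.2091.
CD = 0.0278 + 0.0551 × 0.2091² = 0.03021.
L/D = CL/CD = 0.2091 / 0.03021 = 6.92

L/D = 6.92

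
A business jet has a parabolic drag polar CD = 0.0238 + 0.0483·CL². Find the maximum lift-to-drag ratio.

(L/D)max = 14.7

For CD = CD0 + K·CL², (L/D)max occurs at CL* = √(CD0/K) and equals 1/(2√(K·CD0)).
(L/D)max = 1/(2√(0.0483 × 0.0238)) = 1/(2 × 0.0339) = 14.7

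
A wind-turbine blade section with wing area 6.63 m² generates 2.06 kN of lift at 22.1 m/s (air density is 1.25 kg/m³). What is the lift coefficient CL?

CL = 1.02

From L = ½ρv²S·CL, rearranging gives CL = 2L/(ρv²S).
CL = 2 × 2060 / (1.25 × 22.1² × 6.63) = 1.02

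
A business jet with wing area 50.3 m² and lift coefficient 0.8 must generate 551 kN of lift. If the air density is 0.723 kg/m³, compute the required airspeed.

L = ½ρv²S·CL ⇒ v = √(2L/(ρ·S·CL))
v = √(2 × 5.51×10^5 / (0.723 × 50.3 × 0.8)) = √37880 = 195 m/s

v = 195 m/s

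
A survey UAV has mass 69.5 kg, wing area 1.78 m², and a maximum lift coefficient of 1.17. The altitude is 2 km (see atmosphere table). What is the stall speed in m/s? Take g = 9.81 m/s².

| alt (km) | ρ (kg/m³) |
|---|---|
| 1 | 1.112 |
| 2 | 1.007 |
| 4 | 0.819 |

V_stall = 25.5 m/s

At 2 km, from the table: ρ = 1.007 kg/m³.
Weight W = mg = 69.5 × 9.81 = 681.8 N.
From L = ½ρV²S·CL,max = W: V_stall = √(2W/(ρSCL,max)) = √(2·681.8/(1.007·1.78·1.17))
V_stall = √650.2 = 25.5 m/s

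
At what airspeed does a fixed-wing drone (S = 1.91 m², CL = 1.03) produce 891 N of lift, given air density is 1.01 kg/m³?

v = 29.9 m/s

L = ½ρv²S·CL ⇒ v = √(2L/(ρ·S·CL))
v = √(2 × 891 / (1.01 × 1.91 × 1.03)) = √896.8 = 29.9 m/s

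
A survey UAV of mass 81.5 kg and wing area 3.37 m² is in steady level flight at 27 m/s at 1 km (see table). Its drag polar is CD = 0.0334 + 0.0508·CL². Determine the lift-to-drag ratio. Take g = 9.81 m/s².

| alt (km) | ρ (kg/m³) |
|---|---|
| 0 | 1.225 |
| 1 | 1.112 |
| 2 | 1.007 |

At 1 km, from the table: ρ = 1.112 kg/m³.
In steady level flight, lift balances weight: W = mg = 81.5 × 9.81 = 799.51 N.
Dynamic pressure q = 0.5 × 1.112 × 27² = 405.3 Pa.
CL = W/(q·S) = 799.51 / (405.3 × 3.37) = 0.5853.
CD = 0.0334 + 0.0508 × 0.5853² = 0.0508.
L/D = CL/CD = 0.5853 / 0.0508 = 11.5

L/D = 11.5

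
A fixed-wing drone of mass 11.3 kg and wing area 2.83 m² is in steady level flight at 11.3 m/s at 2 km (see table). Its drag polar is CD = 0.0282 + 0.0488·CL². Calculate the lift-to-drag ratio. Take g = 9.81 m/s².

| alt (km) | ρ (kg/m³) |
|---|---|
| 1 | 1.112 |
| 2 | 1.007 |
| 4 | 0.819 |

L/D = 13.2

At 2 km, from the table: ρ = 1.007 kg/m³.
In steady level flight, lift balances weight: W = mg = 11.3 × 9.81 = 110.85 N.
q = ½ρv² = ½ × 1.007 × 11.3² = 64.29 Pa.
Required CL = L/(qS) = 110.85/(64.29·2.83) = 0.6093.
CD = 0.0282 + 0.0488 × 0.6093² = 0.04631.
L/D = CL/CD = 0.6093 / 0.04631 = 13.2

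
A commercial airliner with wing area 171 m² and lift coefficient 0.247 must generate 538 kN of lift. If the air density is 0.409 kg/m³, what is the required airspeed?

L = ½ρv²S·CL ⇒ v = √(2L/(ρ·S·CL))
v = √(2 × 5.38×10^5 / (0.409 × 171 × 0.247)) = √62290 = 250 m/s

v = 250 m/s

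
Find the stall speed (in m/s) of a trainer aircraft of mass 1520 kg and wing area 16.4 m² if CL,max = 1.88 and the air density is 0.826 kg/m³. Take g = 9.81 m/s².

At stall, lift equals weight: L = W = m·g = 1520 × 9.81 = 14910 N.
V_stall = √(2W/(ρ·S·CL,max)) = √(2 × 14910 / (0.826 × 16.4 × 1.88))
V_stall = √1171 = 34.2 m/s

V_stall = 34.2 m/s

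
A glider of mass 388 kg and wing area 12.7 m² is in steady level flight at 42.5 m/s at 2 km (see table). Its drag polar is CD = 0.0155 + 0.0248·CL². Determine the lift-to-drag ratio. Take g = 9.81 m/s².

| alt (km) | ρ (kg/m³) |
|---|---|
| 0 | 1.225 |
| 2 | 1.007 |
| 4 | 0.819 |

L/D = 18.1

At 2 km, from the table: ρ = 1.007 kg/m³.
Level flight ⇒ L = W = m·g = 388 × 9.81 = 3806.3 N.
q = ½ρv² = ½ × 1.007 × 42.5² = 909.4 Pa.
CL = W/(q·S) = 3806.3 / (909.4 × 12.7) = 0.3295.
CD = 0.0155 + 0.0248 × 0.3295² = 0.01819.
L/D = CL/CD = 0.3295 / 0.01819 = 18.1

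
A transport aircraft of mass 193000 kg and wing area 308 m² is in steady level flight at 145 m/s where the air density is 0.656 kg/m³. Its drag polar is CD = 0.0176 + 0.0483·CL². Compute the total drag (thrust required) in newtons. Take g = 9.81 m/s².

D = 1.19×10^5 N

Weight W = mg = 193000 × 9.81 = 1.8933×10^6 N; in level flight L = W.
q = ½ρv² = ½ × 0.656 × 145² = 6896 Pa.
Required CL = L/(qS) = 1.8933×10^6/(6896·308) = 0.8914.
CD = 0.0176 + 0.0483 × 0.8914² = 0.05598.
D = q·S·CD = 6896 × 308 × 0.05598 = 1.189×10^5 N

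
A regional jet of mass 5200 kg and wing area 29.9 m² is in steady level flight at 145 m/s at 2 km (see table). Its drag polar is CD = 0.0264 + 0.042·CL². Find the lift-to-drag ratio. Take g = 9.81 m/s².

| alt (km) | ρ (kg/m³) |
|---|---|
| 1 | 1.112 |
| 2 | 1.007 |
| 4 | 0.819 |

L/D = 5.86

At 2 km, from the table: ρ = 1.007 kg/m³.
Level flight ⇒ L = W = m·g = 5200 × 9.81 = 51012 N.
q = ½ρv² = ½ × 1.007 × 145² = 10590 Pa.
CL = 2W/(ρv²S) = 2×51012/(1.007×145²×29.9) = 0.1612.
CD = 0.0264 + 0.042 × 0.1612² = 0.02749.
L/D = CL/CD = 0.1612 / 0.02749 = 5.86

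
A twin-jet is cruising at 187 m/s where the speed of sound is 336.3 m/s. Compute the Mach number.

M = 0.556

M = v/a = 187 / 336.3 = 0.556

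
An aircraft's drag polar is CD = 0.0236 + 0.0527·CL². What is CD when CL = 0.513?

CD = 0.0236 + 0.0527 × 0.513² = 0.0236 + 0.01387 = 0.0375

CD = 0.0375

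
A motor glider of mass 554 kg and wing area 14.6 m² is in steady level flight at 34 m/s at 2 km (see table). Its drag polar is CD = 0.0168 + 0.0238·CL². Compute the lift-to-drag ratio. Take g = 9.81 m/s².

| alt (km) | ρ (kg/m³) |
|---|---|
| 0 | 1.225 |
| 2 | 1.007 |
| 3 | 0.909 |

At 2 km, from the table: ρ = 1.007 kg/m³.
Level flight ⇒ L = W = m·g = 554 × 9.81 = 5434.7 N.
q = ½ρv² = ½ × 1.007 × 34² = 582 Pa.
Required CL = L/(qS) = 5434.7/(582·14.6) = 0.6395.
CD = 0.0168 + 0.0238 × 0.6395² = 0.02653.
L/D = CL/CD = 0.6395 / 0.02653 = 24.1

L/D = 24.1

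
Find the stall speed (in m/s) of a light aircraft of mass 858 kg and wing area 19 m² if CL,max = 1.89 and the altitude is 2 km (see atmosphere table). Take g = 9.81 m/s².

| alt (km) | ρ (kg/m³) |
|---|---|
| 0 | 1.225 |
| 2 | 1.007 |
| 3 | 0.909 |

At 2 km, from the table: ρ = 1.007 kg/m³.
At stall, lift equals weight: L = W = m·g = 858 × 9.81 = 8417 N.
From L = ½ρV²S·CL,max = W: V_stall = √(2W/(ρSCL,max)) = √(2·8417/(1.007·19·1.89))
V_stall = √465.5 = 21.6 m/s

V_stall = 21.6 m/s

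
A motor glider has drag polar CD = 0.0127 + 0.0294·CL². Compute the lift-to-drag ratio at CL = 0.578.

L/D = 25.7

CD = 0.0127 + 0.0294 × 0.578² = 0.02252
L/D = CL/CD = 0.578 / 0.02252 = 25.7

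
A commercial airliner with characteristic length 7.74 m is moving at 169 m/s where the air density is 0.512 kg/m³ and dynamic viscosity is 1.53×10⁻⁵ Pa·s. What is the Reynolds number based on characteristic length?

Re = 4.38×10^7

Re = ρ·v·c/μ = 0.512 × 169 × 7.74 / (1.53×10⁻⁵) = 4.38×10^7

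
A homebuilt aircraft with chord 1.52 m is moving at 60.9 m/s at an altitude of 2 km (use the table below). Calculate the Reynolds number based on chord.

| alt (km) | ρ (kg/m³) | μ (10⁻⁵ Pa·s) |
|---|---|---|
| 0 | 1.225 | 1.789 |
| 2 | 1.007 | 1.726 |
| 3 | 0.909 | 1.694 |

At 2 km, from the table: ρ = 1.007 kg/m³, μ = 1.726×10⁻⁵ Pa·s.
Re = ρ·v·c/μ = 1.007 × 60.9 × 1.52 / (1.726×10⁻⁵) = 5.4×10^6

Re = 5.4×10^6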